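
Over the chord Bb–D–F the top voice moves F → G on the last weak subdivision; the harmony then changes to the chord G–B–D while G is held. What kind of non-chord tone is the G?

G is an anticipation.

The harmony at that moment is Bb major triad (Bb, D, F); G is not a chord tone.
It is approached by step up from F and then sustained as the same pitch into the next harmony.
Arriving early and becoming a chord tone when the harmony changes — an anticipation.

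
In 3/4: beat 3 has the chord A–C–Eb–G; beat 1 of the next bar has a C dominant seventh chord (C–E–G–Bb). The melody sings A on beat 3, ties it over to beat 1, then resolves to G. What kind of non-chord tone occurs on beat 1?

Suspension.

The harmony at that moment is C dominant seventh chord (C, E, G, Bb); A is not a chord tone.
It is held over (the same pitch as the preceding A) and left by step down to G.
Held over from the previous chord and resolving down by step — a suspension.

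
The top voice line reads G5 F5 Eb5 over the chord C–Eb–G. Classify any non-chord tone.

F5 is a passing tone.

The harmony at that moment is C minor triad (C, Eb, G); F5 is not a chord tone.
It is approached by step down from G5 and left by step down to Eb5.
Step in, step out in the same direction — a passing tone.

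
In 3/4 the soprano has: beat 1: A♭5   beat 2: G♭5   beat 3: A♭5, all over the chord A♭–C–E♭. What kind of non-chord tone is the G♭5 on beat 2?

The harmony at that moment is A♭ major triad (A♭, C, E♭); G♭5 is not a chord tone.
It is approached by step down from A♭5 and left by step up to A♭5.
Step away and step back to the same note — a neighbor tone (lower neighbor).

Lower neighbor tone.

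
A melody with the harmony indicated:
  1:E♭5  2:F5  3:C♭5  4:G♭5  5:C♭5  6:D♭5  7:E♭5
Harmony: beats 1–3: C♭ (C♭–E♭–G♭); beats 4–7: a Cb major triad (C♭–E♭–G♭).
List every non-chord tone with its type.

The harmony at that moment is C♭ major triad (C♭, E♭, G♭); F5 is not a chord tone.
It is approached by step up from E♭5 and left by leap down to C♭5.
Step in, leap out — an escape tone.
The harmony at that moment is C♭ major triad (C♭, E♭, G♭); D♭5 is not a chord tone.
It is approached by step up from C♭5 and left by step up to E♭5.
Step in, step out in the same direction — a passing tone.

F5 (beat 2) — escape tone; D♭5 (beat 6) — passing tone.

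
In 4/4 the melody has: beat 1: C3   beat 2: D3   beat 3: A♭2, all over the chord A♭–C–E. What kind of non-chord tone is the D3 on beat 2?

Escape tone.

The harmony at that moment is A♭ augmented triad (A♭, C, E); D3 is not a chord tone.
It is approached by step up from C3 and left by leap down to A♭2.
Step in, leap out, on a weak beat — an escape tone.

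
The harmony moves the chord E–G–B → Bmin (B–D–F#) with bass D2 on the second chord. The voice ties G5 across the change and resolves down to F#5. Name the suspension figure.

At the second chord the bass is D2. The suspended G5 lies a fourth above the bass; after resolving down by step to F#5, the interval above the bass becomes a third.
Suspension figures are named by those two intervals: 4–3.

4–3 suspension.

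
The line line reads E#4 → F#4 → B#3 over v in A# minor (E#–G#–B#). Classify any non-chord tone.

The harmony at that moment is E# minor triad (E#, G#, B#); F#4 is not a chord tone.
It is approached by step up from E#4 and left by leap down to B#3.
Step in, leap out — an escape tone.

F#4 is an escape tone.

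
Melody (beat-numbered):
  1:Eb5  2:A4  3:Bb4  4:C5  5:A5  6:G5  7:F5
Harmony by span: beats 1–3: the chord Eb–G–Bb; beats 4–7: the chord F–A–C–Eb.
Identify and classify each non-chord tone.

A4 (beat 2) — appoggiatura; G5 (beat 6) — passing tone.

The harmony at that moment is Eb major triad (Eb, G, Bb); A4 is not a chord tone.
It is approached by leap down from Eb5 and left by step up to Bb4.
Leap in, step out — an appoggiatura.
The harmony at that moment is F dominant seventh chord (F, A, C, Eb); G5 is not a chord tone.
It is approached by step down from A5 and left by step down to F5.
Step in, step out in the same direction — a passing tone.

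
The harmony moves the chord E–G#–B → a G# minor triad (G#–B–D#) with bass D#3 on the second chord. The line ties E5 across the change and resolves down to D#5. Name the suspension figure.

9–8 suspension.

At the second chord the bass is D#3. The suspended E5 lies a ninth above the bass; after resolving down by step to D#5, the interval above the bass becomes an octave.
Suspension figures are named by those two intervals: 9–8.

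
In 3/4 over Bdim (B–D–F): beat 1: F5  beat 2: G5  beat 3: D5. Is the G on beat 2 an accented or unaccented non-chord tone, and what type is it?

The harmony at that moment is B diminished triad (B, D, F); G5 is not a chord tone.
It is approached by step up from F5 and left by leap down to D5.
Step in, leap out — an escape tone.
It falls on a weak beat, so it is unaccented.

Unaccented escape tone.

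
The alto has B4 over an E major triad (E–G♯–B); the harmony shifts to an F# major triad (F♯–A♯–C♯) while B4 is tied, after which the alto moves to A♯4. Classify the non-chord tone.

B4 is a suspension.

The harmony at that moment is F♯ major triad (F♯, A♯, C♯); B4 is not a chord tone.
It is held over (the same pitch as the preceding B4) and left by step down to A♯4.
Held over from the previous chord and resolving down by step — a suspension.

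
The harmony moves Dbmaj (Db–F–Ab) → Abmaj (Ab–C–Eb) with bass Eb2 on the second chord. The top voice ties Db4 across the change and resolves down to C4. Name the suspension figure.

At the second chord the bass is Eb2. The suspended Db4 lies a seventh above the bass; after resolving down by step to C4, the interval above the bass becomes a sixth.
Suspension figures are named by those two intervals: 7–6.

7–6 suspension.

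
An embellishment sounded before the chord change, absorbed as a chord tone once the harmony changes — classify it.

Approach: ahead of the chord change (typically by step), so it is dissonant against the current harmony. Departure: none — the same pitch is restated or held and is a chord tone of the new harmony.
Dissonant first, consonant once the harmony catches up: the note simply arrives early — an anticipation. (The reverse timing, consonant first and dissonant after the change, would be a suspension or retardation.)

Anticipation.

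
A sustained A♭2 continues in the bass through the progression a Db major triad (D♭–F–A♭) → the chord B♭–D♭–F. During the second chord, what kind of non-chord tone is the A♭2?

Pedal tone (pedal point).

The harmony at that moment is B♭ minor triad (B♭, D♭, F); A♭2 is not a chord tone.
It is held over (the same pitch as the preceding A♭2) and then sustained as the same pitch into the next harmony.
Sustained through a change of harmony — a pedal tone.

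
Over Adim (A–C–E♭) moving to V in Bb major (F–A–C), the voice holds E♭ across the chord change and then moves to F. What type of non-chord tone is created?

E♭ is a retardation.

The harmony at that moment is F major triad (F, A, C); E♭ is not a chord tone.
It is held over (the same pitch as the preceding E♭) and left by step up to F.
Held over from the previous chord and resolving up by step — a retardation.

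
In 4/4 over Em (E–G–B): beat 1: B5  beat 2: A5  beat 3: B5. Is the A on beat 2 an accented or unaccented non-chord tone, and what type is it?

Unaccented neighbor tone.

The harmony at that moment is E minor triad (E, G, B); A5 is not a chord tone.
It is approached by step down from B5 and left by step up to B5.
Step away and step back to the same note — a neighbor tone (lower neighbor).
It falls on a weak beat, so it is unaccented.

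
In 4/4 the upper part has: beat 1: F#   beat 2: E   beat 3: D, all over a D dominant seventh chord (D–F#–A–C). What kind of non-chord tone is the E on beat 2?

The harmony at that moment is D dominant seventh chord (D, F#, A, C); E is not a chord tone.
It is approached by step down from F# and left by step down to D.
Step in, step out in the same direction — a passing tone.

Passing tone.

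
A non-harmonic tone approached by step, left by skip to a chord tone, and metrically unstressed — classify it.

Escape tone.

Approach: by step. Departure: by leap. Metric position: weak.
Step in, leap out, from a weak position — an escape tone (échappée). (It is the mirror image of the appoggiatura, which leaps in and steps out on a strong beat.)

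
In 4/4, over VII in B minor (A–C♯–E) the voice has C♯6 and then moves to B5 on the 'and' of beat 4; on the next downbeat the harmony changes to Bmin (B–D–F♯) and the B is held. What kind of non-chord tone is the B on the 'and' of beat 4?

The harmony at that moment is A major triad (A, C♯, E); B5 is not a chord tone.
It is approached by step down from C♯6 and then sustained as the same pitch into the next harmony.
Arriving early and becoming a chord tone when the harmony changes — an anticipation.

Anticipation.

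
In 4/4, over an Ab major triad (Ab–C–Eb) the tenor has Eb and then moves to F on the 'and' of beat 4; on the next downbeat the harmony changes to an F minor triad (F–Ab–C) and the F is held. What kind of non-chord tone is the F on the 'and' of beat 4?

Anticipation.

The harmony at that moment is Ab major triad (Ab, C, Eb); F is not a chord tone.
It is approached by step up from Eb and then sustained as the same pitch into the next harmony.
Arriving early and becoming a chord tone when the harmony changes — an anticipation.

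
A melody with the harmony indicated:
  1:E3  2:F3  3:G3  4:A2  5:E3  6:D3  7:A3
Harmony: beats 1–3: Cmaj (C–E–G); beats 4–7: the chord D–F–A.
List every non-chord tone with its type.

F3 (beat 2) — passing tone; E3 (beat 5) — appoggiatura.

The harmony at that moment is C major triad (C, E, G); F3 is not a chord tone.
It is approached by step up from E3 and left by step up to G3.
Step in, step out in the same direction — a passing tone.
The harmony at that moment is D minor triad (D, F, A); E3 is not a chord tone.
It is approached by leap up from A2 and left by step down to D3.
Leap in, step out — an appoggiatura.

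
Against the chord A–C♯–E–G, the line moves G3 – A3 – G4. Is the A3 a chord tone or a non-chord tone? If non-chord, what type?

A dominant seventh chord contains A, C♯, E, G; A is the root, so it is a chord tone.

Chord tone (the root of A dominant seventh chord).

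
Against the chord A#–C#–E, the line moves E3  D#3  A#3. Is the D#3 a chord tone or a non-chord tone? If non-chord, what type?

The harmony at that moment is A# diminished triad (A#, C#, E); D#3 is not a chord tone.
It is approached by step down from E3 and left by leap up to A#3.
Step in, leap out — an escape tone.

Non-chord tone — an escape tone.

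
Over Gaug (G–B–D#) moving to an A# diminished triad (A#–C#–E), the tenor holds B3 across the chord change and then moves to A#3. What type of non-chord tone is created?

B3 is a suspension.

The harmony at that moment is A# diminished triad (A#, C#, E); B3 is not a chord tone.
It is held over (the same pitch as the preceding B3) and left by step down to A#3.
Held over from the previous chord and resolving down by step — a suspension.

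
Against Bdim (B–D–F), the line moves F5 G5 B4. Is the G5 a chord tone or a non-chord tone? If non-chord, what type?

Non-chord tone — an escape tone.

The harmony at that moment is B diminished triad (B, D, F); G5 is not a chord tone.
It is approached by step up from F5 and left by leap down to B4.
Step in, leap out — an escape tone.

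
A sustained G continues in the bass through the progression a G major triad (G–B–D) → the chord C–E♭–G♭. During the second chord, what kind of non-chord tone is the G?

Pedal tone (pedal point).

The harmony at that moment is C diminished triad (C, E♭, G♭); G is not a chord tone.
It is held over (the same pitch as the preceding G) and then sustained as the same pitch into the next harmony.
Sustained through a change of harmony — a pedal tone.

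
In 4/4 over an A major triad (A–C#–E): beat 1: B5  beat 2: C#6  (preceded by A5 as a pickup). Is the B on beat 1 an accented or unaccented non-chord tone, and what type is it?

The harmony at that moment is A major triad (A, C#, E); B5 is not a chord tone.
It is approached by step up from A5 and left by step up to C#6.
Step in, step out in the same direction — a passing tone.
It falls on the downbeat, so it is accented.

Accented passing tone.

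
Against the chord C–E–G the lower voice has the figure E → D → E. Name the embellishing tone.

The harmony at that moment is C major triad (C, E, G); D is not a chord tone.
It is approached by step down from E and left by step up to E.
Step away and step back to the same note — a neighbor tone (lower neighbor).

D is a neighbor tone.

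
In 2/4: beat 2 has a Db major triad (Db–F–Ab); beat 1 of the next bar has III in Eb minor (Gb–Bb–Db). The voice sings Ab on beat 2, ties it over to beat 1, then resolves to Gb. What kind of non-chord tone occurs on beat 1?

The harmony at that moment is Gb major triad (Gb, Bb, Db); Ab is not a chord tone.
It is held over (the same pitch as the preceding Ab) and left by step down to Gb.
Held over from the previous chord and resolving down by step — a suspension.

Suspension.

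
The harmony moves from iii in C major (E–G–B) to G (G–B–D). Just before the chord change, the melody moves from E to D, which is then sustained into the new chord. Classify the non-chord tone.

D is an anticipation.

The harmony at that moment is E minor triad (E, G, B); D is not a chord tone.
It is approached by step down from E and then sustained as the same pitch into the next harmony.
Arriving early and becoming a chord tone when the harmony changes — an anticipation.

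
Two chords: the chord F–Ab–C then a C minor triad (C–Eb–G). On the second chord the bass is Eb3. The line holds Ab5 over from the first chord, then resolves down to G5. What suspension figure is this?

At the second chord the bass is Eb3. The suspended Ab5 lies a fourth above the bass; after resolving down by step to G5, the interval above the bass becomes a third.
Suspension figures are named by those two intervals: 4–3.

4–3 suspension.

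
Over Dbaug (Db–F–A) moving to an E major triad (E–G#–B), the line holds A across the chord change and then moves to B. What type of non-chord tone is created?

The harmony at that moment is E major triad (E, G#, B); A is not a chord tone.
It is held over (the same pitch as the preceding A) and left by step up to B.
Held over from the previous chord and resolving up by step — a retardation.

A is a retardation.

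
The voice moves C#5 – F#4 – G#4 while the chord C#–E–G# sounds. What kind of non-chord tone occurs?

F#4 is an appoggiatura.

The harmony at that moment is C# minor triad (C#, E, G#); F#4 is not a chord tone.
It is approached by leap down from C#5 and left by step up to G#4.
Leap in, step out — an appoggiatura.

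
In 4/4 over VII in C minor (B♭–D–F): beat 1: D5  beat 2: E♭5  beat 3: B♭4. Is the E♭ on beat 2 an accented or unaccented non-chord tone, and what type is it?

Unaccented escape tone.

The harmony at that moment is B♭ major triad (B♭, D, F); E♭5 is not a chord tone.
It is approached by step up from D5 and left by leap down to B♭4.
Step in, leap out — an escape tone.
It falls on a weak beat, so it is unaccented.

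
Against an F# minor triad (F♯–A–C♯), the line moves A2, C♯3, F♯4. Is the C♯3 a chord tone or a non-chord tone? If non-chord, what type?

Chord tone (the fifth of F# minor triad).

F# minor triad contains F♯, A, C♯; C♯ is the fifth, so it is a chord tone.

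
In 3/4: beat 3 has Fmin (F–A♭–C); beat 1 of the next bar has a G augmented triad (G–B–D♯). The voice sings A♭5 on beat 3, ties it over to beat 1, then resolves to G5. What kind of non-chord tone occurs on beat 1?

The harmony at that moment is G augmented triad (G, B, D♯); A♭5 is not a chord tone.
It is held over (the same pitch as the preceding A♭5) and left by step down to G5.
Held over from the previous chord and resolving down by step — a suspension.

Suspension.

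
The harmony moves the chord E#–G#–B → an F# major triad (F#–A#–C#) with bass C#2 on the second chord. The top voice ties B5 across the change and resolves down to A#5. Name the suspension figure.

7–6 suspension.

At the second chord the bass is C#2. The suspended B5 lies a seventh above the bass; after resolving down by step to A#5, the interval above the bass becomes a sixth.
Suspension figures are named by those two intervals: 7–6.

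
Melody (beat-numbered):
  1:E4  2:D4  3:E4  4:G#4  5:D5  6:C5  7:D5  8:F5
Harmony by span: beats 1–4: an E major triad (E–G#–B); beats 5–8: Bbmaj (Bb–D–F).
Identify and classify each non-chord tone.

D4 (beat 2) — neighbor tone; C5 (beat 6) — neighbor tone.

The harmony at that moment is E major triad (E, G#, B); D4 is not a chord tone.
It is approached by step down from E4 and left by step up to E4.
Step away and step back to the same note — a neighbor tone (lower neighbor).
The harmony at that moment is Bb major triad (Bb, D, F); C5 is not a chord tone.
It is approached by step down from D5 and left by step up to D5.
Step away and step back to the same note — a neighbor tone (lower neighbor).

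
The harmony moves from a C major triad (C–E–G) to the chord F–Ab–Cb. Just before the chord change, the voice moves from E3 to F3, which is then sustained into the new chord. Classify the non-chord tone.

The harmony at that moment is C major triad (C, E, G); F3 is not a chord tone.
It is approached by step up from E3 and then sustained as the same pitch into the next harmony.
Arriving early and becoming a chord tone when the harmony changes — an anticipation.

F3 is an anticipation.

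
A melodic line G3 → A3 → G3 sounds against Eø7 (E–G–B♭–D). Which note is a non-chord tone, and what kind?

A3 is a neighbor tone.

The harmony at that moment is E half-diminished seventh chord (E, G, B♭, D); A3 is not a chord tone.
It is approached by step up from G3 and left by step down to G3.
Step away and step back to the same note — a neighbor tone (upper neighbor).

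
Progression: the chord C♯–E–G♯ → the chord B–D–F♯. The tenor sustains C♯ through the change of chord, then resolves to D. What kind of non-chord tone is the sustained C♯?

The harmony at that moment is B minor triad (B, D, F♯); C♯ is not a chord tone.
It is held over (the same pitch as the preceding C♯) and left by step up to D.
Held over from the previous chord and resolving up by step — a retardation.

C♯ is a retardation.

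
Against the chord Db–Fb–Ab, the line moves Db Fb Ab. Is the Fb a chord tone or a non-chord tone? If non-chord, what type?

Db minor triad contains Db, Fb, Ab; Fb is the third, so it is a chord tone.

Chord tone (the third of Db minor triad).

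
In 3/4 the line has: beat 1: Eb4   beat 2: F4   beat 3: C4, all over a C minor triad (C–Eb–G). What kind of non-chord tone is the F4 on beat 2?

The harmony at that moment is C minor triad (C, Eb, G); F4 is not a chord tone.
It is approached by step up from Eb4 and left by leap down to C4.
Step in, leap out, on a weak beat — an escape tone.

Escape tone.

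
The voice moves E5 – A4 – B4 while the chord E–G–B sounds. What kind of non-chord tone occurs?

The harmony at that moment is E minor triad (E, G, B); A4 is not a chord tone.
It is approached by leap down from E5 and left by step up to B4.
Leap in, step out — an appoggiatura.

A4 is an appoggiatura.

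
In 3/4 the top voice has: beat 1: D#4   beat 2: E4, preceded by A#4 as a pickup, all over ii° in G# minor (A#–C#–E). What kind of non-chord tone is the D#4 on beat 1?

The harmony at that moment is A# diminished triad (A#, C#, E); D#4 is not a chord tone.
It is approached by leap down from A#4 and left by step up to E4.
Leap in, step out, metrically accented — an appoggiatura.

Appoggiatura.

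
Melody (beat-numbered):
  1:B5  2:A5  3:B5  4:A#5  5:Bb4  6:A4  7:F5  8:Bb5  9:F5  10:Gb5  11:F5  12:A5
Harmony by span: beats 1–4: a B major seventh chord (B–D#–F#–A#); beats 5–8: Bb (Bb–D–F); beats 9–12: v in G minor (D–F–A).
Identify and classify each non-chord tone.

A5 (beat 2) — neighbor tone; A4 (beat 6) — escape tone; Gb5 (beat 10) — neighbor tone.

The harmony at that moment is B major seventh chord (B, D#, F#, A#); A5 is not a chord tone.
It is approached by step down from B5 and left by step up to B5.
Step away and step back to the same note — a neighbor tone (lower neighbor).
The harmony at that moment is Bb major triad (Bb, D, F); A4 is not a chord tone.
It is approached by step down from Bb4 and left by leap up to F5.
Step in, leap out — an escape tone.
The harmony at that moment is D minor triad (D, F, A); Gb5 is not a chord tone.
It is approached by step up from F5 and left by step down to F5.
Step away and step back to the same note — a neighbor tone (upper neighbor).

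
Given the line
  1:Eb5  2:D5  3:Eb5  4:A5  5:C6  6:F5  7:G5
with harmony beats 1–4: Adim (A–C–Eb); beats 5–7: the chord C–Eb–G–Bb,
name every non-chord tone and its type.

The harmony at that moment is A diminished triad (A, C, Eb); D5 is not a chord tone.
It is approached by step down from Eb5 and left by step up to Eb5.
Step away and step back to the same note — a neighbor tone (lower neighbor).
The harmony at that moment is C minor seventh chord (C, Eb, G, Bb); F5 is not a chord tone.
It is approached by leap down from C6 and left by step up to G5.
Leap in, step out — an appoggiatura.

D5 (beat 2) — neighbor tone; F5 (beat 6) — appoggiatura.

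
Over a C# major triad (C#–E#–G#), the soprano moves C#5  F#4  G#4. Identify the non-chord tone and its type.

F#4 is an appoggiatura.

The harmony at that moment is C# major triad (C#, E#, G#); F#4 is not a chord tone.
It is approached by leap down from C#5 and left by step up to G#4.
Leap in, step out — an appoggiatura.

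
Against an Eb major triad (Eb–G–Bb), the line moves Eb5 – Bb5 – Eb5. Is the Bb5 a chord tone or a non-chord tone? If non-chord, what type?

Chord tone (the fifth of Eb major triad).

Eb major triad contains Eb, G, Bb; Bb is the fifth, so it is a chord tone.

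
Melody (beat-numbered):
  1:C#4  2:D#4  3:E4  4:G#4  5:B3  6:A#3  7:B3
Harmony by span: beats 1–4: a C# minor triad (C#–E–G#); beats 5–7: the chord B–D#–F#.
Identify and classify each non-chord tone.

D#4 (beat 2) — passing tone; A#3 (beat 6) — neighbor tone.

The harmony at that moment is C# minor triad (C#, E, G#); D#4 is not a chord tone.
It is approached by step up from C#4 and left by step up to E4.
Step in, step out in the same direction — a passing tone.
The harmony at that moment is B major triad (B, D#, F#); A#3 is not a chord tone.
It is approached by step down from B3 and left by step up to B3.
Step away and step back to the same note — a neighbor tone (lower neighbor).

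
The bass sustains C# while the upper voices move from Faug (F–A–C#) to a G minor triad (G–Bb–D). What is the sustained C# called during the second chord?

Pedal tone (pedal point).

The harmony at that moment is G minor triad (G, Bb, D); C# is not a chord tone.
It is held over (the same pitch as the preceding C#) and then sustained as the same pitch into the next harmony.
Sustained through a change of harmony — a pedal tone.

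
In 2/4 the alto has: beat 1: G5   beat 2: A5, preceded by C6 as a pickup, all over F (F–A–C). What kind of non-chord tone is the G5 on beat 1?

Appoggiatura.

The harmony at that moment is F major triad (F, A, C); G5 is not a chord tone.
It is approached by leap down from C6 and left by step up to A5.
Leap in, step out, metrically accented — an appoggiatura.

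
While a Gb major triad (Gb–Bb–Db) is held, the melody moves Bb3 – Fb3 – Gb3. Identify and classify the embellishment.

The harmony at that moment is Gb major triad (Gb, Bb, Db); Fb3 is not a chord tone.
It is approached by leap down from Bb3 and left by step up to Gb3.
Leap in, step out — an appoggiatura.

Fb3 is an appoggiatura.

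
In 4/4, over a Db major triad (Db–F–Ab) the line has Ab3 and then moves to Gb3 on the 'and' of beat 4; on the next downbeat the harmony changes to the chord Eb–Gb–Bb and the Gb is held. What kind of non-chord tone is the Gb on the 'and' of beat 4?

The harmony at that moment is Db major triad (Db, F, Ab); Gb3 is not a chord tone.
It is approached by step down from Ab3 and then sustained as the same pitch into the next harmony.
Arriving early and becoming a chord tone when the harmony changes — an anticipation.

Anticipation.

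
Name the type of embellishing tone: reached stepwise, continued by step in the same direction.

Passing tone.

Approach: by step. Departure: by step, continuing in the same direction.
Stepwise on both sides with no change of direction means the note fills in the space between two different chord tones — a passing tone. (Had it turned back to its starting note it would be a neighbor tone instead.)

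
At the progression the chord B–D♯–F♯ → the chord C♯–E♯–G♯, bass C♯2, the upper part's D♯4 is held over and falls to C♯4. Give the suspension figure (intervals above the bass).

At the second chord the bass is C♯2. The suspended D♯4 lies a ninth above the bass; after resolving down by step to C♯4, the interval above the bass becomes an octave.
Suspension figures are named by those two intervals: 9–8.

9–8 suspension.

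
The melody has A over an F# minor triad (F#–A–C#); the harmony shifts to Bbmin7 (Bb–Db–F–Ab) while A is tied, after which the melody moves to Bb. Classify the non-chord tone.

A is a retardation.

The harmony at that moment is Bb minor seventh chord (Bb, Db, F, Ab); A is not a chord tone.
It is held over (the same pitch as the preceding A) and left by step up to Bb.
Held over from the previous chord and resolving up by step — a retardation.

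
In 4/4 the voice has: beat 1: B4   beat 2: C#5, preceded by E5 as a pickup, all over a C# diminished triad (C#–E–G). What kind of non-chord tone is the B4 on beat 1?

The harmony at that moment is C# diminished triad (C#, E, G); B4 is not a chord tone.
It is approached by leap down from E5 and left by step up to C#5.
Leap in, step out, metrically accented — an appoggiatura.

Appoggiatura.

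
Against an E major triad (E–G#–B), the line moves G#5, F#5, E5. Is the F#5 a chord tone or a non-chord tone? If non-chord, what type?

The harmony at that moment is E major triad (E, G#, B); F#5 is not a chord tone.
It is approached by step down from G#5 and left by step down to E5.
Step in, step out in the same direction — a passing tone.

Non-chord tone — a passing tone.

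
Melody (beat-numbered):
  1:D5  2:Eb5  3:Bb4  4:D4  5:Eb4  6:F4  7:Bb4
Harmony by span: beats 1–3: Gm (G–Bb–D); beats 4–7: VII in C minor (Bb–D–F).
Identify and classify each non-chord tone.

The harmony at that moment is G minor triad (G, Bb, D); Eb5 is not a chord tone.
It is approached by step up from D5 and left by leap down to Bb4.
Step in, leap out — an escape tone.
The harmony at that moment is Bb major triad (Bb, D, F); Eb4 is not a chord tone.
It is approached by step up from D4 and left by step up to F4.
Step in, step out in the same direction — a passing tone.

Eb5 (beat 2) — escape tone; Eb4 (beat 5) — passing tone.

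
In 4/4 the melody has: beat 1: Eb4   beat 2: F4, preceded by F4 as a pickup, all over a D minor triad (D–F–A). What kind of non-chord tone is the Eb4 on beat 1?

The harmony at that moment is D minor triad (D, F, A); Eb4 is not a chord tone.
It is approached by step down from F4 and left by step up to F4.
Step away and step back to the same note — a neighbor tone (lower neighbor).

Lower neighbor tone.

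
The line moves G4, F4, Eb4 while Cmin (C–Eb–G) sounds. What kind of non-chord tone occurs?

The harmony at that moment is C minor triad (C, Eb, G); F4 is not a chord tone.
It is approached by step down from G4 and left by step down to Eb4.
Step in, step out in the same direction — a passing tone.

F4 is a passing tone.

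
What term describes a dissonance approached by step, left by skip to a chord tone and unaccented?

Approach: by step. Departure: by leap. Metric position: weak.
Step in, leap out, from a weak position — an escape tone (échappée). (It is the mirror image of the appoggiatura, which leaps in and steps out on a strong beat.)

Escape tone.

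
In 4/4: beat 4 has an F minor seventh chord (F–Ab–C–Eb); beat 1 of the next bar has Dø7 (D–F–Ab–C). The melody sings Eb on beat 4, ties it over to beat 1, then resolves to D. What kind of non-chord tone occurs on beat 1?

Suspension.

The harmony at that moment is D half-diminished seventh chord (D, F, Ab, C); Eb is not a chord tone.
It is held over (the same pitch as the preceding Eb) and left by step down to D.
Held over from the previous chord and resolving down by step — a suspension.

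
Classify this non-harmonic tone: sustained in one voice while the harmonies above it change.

Pedal tone.

Approach: none. Departure: none — a single pitch is sustained while the chords change around it, passing through harmonies that do not contain it.
No melodic motion at all; the dissonance is created entirely by the moving harmonies against the stationary note — a pedal tone (pedal point).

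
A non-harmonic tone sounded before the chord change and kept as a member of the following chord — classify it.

Approach: ahead of the chord change (typically by step), so it is dissonant against the current harmony. Departure: none — the same pitch is restated or held and is a chord tone of the new harmony.
Dissonant first, consonant once the harmony catches up: the note simply arrives early — an anticipation. (The reverse timing, consonant first and dissonant after the change, would be a suspension or retardation.)

Anticipation.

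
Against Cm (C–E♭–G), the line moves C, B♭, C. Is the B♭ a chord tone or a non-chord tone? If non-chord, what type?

The harmony at that moment is C minor triad (C, E♭, G); B♭ is not a chord tone.
It is approached by step down from C and left by step up to C.
Step away and step back to the same note — a neighbor tone (lower neighbor).

Non-chord tone — a neighbor tone.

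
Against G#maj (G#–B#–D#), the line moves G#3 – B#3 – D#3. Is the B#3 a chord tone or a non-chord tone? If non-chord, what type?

G# major triad contains G#, B#, D#; B# is the third, so it is a chord tone.

Chord tone (the third of G# major triad).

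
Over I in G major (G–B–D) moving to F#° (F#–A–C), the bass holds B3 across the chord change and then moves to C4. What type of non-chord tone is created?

B3 is a retardation.

The harmony at that moment is F# diminished triad (F#, A, C); B3 is not a chord tone.
It is held over (the same pitch as the preceding B3) and left by step up to C4.
Held over from the previous chord and resolving up by step — a retardation.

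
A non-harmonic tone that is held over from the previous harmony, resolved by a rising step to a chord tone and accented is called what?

Approach: by preparation — the pitch is first a chord tone, then held (tied or repeated) while the harmony changes under it. Departure: up by step. Metric position: strong.
A prepared dissonance that resolves upward by step — a retardation. (The same figure resolving downward would be a suspension.)

Retardation.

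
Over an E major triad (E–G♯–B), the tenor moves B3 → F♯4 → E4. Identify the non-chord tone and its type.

The harmony at that moment is E major triad (E, G♯, B); F♯4 is not a chord tone.
It is approached by leap up from B3 and left by step down to E4.
Leap in, step out — an appoggiatura.

F♯4 is an appoggiatura.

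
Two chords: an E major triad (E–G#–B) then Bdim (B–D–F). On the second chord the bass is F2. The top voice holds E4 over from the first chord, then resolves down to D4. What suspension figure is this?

7–6 suspension.

At the second chord the bass is F2. The suspended E4 lies a seventh above the bass; after resolving down by step to D4, the interval above the bass becomes a sixth.
Suspension figures are named by those two intervals: 7–6.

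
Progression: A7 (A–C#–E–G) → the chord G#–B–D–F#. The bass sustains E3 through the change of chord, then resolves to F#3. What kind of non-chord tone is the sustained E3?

E3 is a retardation.

The harmony at that moment is G# half-diminished seventh chord (G#, B, D, F#); E3 is not a chord tone.
It is held over (the same pitch as the preceding E3) and left by step up to F#3.
Held over from the previous chord and resolving up by step — a retardation.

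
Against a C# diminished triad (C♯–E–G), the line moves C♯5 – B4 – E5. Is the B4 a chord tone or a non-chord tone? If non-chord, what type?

The harmony at that moment is C♯ diminished triad (C♯, E, G); B4 is not a chord tone.
It is approached by step down from C♯5 and left by leap up to E5.
Step in, leap out — an escape tone.

Non-chord tone — an escape tone.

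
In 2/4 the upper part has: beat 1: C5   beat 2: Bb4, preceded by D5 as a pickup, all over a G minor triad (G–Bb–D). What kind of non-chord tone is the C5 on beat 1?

Passing tone.

The harmony at that moment is G minor triad (G, Bb, D); C5 is not a chord tone.
It is approached by step down from D5 and left by step down to Bb4.
Step in, step out in the same direction — a passing tone.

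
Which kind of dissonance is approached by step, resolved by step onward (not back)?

Approach: by step. Departure: by step, continuing in the same direction.
Stepwise on both sides with no change of direction means the note fills in the space between two different chord tones — a passing tone. (Had it turned back to its starting note it would be a neighbor tone instead.)

Passing tone.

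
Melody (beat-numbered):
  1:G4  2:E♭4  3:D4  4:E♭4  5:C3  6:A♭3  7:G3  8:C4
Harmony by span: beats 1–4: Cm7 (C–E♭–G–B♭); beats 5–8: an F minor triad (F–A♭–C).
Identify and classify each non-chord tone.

D4 (beat 3) — neighbor tone; G3 (beat 7) — escape tone.

The harmony at that moment is C minor seventh chord (C, E♭, G, B♭); D4 is not a chord tone.
It is approached by step down from E♭4 and left by step up to E♭4.
Step away and step back to the same note — a neighbor tone (lower neighbor).
The harmony at that moment is F minor triad (F, A♭, C); G3 is not a chord tone.
It is approached by step down from A♭3 and left by leap up to C4.
Step in, leap out — an escape tone.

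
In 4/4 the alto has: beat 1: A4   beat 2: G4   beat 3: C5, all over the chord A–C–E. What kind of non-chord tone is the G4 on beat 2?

Escape tone.

The harmony at that moment is A minor triad (A, C, E); G4 is not a chord tone.
It is approached by step down from A4 and left by leap up to C5.
Step in, leap out, on a weak beat — an escape tone.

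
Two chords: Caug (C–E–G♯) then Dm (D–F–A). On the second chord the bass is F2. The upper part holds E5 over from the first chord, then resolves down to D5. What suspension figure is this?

At the second chord the bass is F2. The suspended E5 lies a seventh above the bass; after resolving down by step to D5, the interval above the bass becomes a sixth.
Suspension figures are named by those two intervals: 7–6.

7–6 suspension.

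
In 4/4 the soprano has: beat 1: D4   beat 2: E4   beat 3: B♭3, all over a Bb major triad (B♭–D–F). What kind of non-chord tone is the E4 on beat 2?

Escape tone.

The harmony at that moment is B♭ major triad (B♭, D, F); E4 is not a chord tone.
It is approached by step up from D4 and left by leap down to B♭3.
Step in, leap out, on a weak beat — an escape tone.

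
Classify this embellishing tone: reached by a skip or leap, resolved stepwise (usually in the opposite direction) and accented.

Approach: by leap. Departure: by step. Metric position: strong.
Leap in, step out, in a metrically strong position — an appoggiatura. (It is the mirror image of the escape tone, which steps in and leaps out from a weak position.)

Appoggiatura.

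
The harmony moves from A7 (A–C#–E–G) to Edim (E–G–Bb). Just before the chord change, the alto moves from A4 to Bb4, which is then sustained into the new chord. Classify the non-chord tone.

The harmony at that moment is A dominant seventh chord (A, C#, E, G); Bb4 is not a chord tone.
It is approached by step up from A4 and then sustained as the same pitch into the next harmony.
Arriving early and becoming a chord tone when the harmony changes — an anticipation.

Bb4 is an anticipation.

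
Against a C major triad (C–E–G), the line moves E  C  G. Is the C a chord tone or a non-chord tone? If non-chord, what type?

C major triad contains C, E, G; C is the root, so it is a chord tone.

Chord tone (the root of C major triad).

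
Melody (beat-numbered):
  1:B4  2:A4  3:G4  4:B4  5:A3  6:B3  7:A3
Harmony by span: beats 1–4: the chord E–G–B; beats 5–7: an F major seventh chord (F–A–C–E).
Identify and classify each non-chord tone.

A4 (beat 2) — passing tone; B3 (beat 6) — neighbor tone.

The harmony at that moment is E minor triad (E, G, B); A4 is not a chord tone.
It is approached by step down from B4 and left by step down to G4.
Step in, step out in the same direction — a passing tone.
The harmony at that moment is F major seventh chord (F, A, C, E); B3 is not a chord tone.
It is approached by step up from A3 and left by step down to A3.
Step away and step back to the same note — a neighbor tone (upper neighbor).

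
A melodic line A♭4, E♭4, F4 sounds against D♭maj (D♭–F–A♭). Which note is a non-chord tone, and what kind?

The harmony at that moment is D♭ major triad (D♭, F, A♭); E♭4 is not a chord tone.
It is approached by leap down from A♭4 and left by step up to F4.
Leap in, step out — an appoggiatura.

E♭4 is an appoggiatura.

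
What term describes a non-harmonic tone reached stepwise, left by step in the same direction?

Approach: by step. Departure: by step, continuing in the same direction.
Stepwise on both sides with no change of direction means the note fills in the space between two different chord tones — a passing tone. (Had it turned back to its starting note it would be a neighbor tone instead.)

Passing tone.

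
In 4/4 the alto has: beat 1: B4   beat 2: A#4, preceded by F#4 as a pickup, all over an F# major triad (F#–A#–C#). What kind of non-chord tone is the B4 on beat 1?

The harmony at that moment is F# major triad (F#, A#, C#); B4 is not a chord tone.
It is approached by leap up from F#4 and left by step down to A#4.
Leap in, step out, metrically accented — an appoggiatura.

Appoggiatura.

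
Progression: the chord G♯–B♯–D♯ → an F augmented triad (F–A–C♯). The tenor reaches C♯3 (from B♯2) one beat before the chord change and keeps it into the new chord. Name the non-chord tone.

C♯3 is an anticipation.

The harmony at that moment is G♯ major triad (G♯, B♯, D♯); C♯3 is not a chord tone.
It is approached by step up from B♯2 and then sustained as the same pitch into the next harmony.
Arriving early and becoming a chord tone when the harmony changes — an anticipation.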